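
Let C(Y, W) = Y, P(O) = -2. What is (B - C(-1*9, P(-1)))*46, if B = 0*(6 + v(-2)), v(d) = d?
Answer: 414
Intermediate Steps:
B = 0 (B = 0*(6 - 2) = 0*4 = 0)
(B - C(-1*9, P(-1)))*46 = (0 - (-1)*9)*46 = (0 - 1*(-9))*46 = (0 + 9)*46 = 9*46 = 414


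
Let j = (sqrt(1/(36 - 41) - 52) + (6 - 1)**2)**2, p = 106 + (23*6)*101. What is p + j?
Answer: 73084/5 + 30*I*sqrt(145) ≈ 14617.0 + 361.25*I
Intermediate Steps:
p = 14044 (p = 106 + 138*101 = 106 + 13938 = 14044)
j = (25 + 3*I*sqrt(145)/5)**2 (j = (sqrt(1/(-5) - 52) + 5**2)**2 = (sqrt(-1/5 - 52) + 25)**2 = (sqrt(-261/5) + 25)**2 = (3*I*sqrt(145)/5 + 25)**2 = (25 + 3*I*sqrt(145)/5)**2 ≈ 572.8 + 361.25*I)
p + j = 14044 + (2864/5 + 30*I*sqrt(145)) = 73084/5 + 30*I*sqrt(145)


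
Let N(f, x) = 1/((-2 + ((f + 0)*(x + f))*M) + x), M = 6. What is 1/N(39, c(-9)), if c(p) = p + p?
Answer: 4894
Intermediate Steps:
c(p) = 2*p
N(f, x) = 1/(-2 + x + 6*f*(f + x)) (N(f, x) = 1/((-2 + ((f + 0)*(x + f))*6) + x) = 1/((-2 + (f*(f + x))*6) + x) = 1/((-2 + 6*f*(f + x)) + x) = 1/(-2 + x + 6*f*(f + x)))
1/N(39, c(-9)) = 1/(1/(-2 + 2*(-9) + 6*39² + 6*39*(2*(-9)))) = 1/(1/(-2 - 18 + 6*1521 + 6*39*(-18))) = 1/(1/(-2 - 18 + 9126 - 4212)) = 1/(1/4894) = 4894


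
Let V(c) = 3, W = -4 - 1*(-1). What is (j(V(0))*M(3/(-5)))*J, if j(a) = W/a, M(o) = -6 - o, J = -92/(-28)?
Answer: 621/35 ≈ 17.743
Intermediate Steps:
W = -3 (W = -4 + 1 = -3)
J = 23/7 (J = -92*(-1/28) = 23/7 ≈ 3.2857)
j(a) = -3/a
(j(V(0))*M(3/(-5)))*J = ((-3/3)*(-6 - 3/(-5)))*(23/7) = ((-3*1/3)*(-6 - 3*(-1)/5))*(23/7) = -(-6 - 1*(-3/5))*(23/7) = -(-6 + 3/5)*(23/7) = -1*(-27/5)*(23/7) = (27/5)*(23/7) = 621/35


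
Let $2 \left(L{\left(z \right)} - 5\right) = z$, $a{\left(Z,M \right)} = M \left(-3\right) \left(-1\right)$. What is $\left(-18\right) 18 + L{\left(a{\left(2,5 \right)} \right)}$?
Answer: $- \frac{623}{2} \approx -311.5$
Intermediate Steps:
$a{\left(Z,M \right)} = 3 M$ ($a{\left(Z,M \right)} = - 3 M \left(-1\right) = 3 M$)
$L{\left(z \right)} = 5 + \frac{z}{2}$
$\left(-18\right) 18 + L{\left(a{\left(2,5 \right)} \right)} = \left(-18\right) 18 + \left(5 + \frac{3 \cdot 5}{2}\right) = -324 + \left(5 + \frac{1}{2} \cdot 15\right) = -324 + \left(5 + \frac{15}{2}\right) = -324 + \frac{25}{2} = - \frac{623}{2}$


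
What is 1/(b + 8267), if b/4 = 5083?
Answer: 1/28599 ≈ 3.4966e-5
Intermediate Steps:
b = 20332 (b = 4*5083 = 20332)
1/(b + 8267) = 1/(20332 + 8267) = 1/28599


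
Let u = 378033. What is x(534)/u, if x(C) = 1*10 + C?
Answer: 544/378033 ≈ 0.0014390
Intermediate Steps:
x(C) = 10 + C
x(534)/u = (10 + 534)/378033 = 544*(1/378033) = 544/378033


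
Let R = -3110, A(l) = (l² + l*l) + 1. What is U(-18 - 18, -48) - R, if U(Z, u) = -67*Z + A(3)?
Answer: 5541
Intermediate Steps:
A(l) = 1 + 2*l² (A(l) = (l² + l²) + 1 = 2*l² + 1 = 1 + 2*l²)
U(Z, u) = 19 - 67*Z (U(Z, u) = -67*Z + (1 + 2*3²) = -67*Z + (1 + 2*9) = -67*Z + (1 + 18) = -67*Z + 19 = 19 - 67*Z)
U(-18 - 18, -48) - R = (19 - 67*(-18 - 18)) - 1*(-3110) = (19 - 67*(-36)) + 3110 = (19 + 2412) + 3110 = 2431 + 3110 = 5541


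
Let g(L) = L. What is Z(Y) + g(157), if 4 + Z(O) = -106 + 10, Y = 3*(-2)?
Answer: 57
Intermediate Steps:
Y = -6
Z(O) = -100 (Z(O) = -4 + (-106 + 10) = -4 - 96 = -100)
Z(Y) + g(157) = -100 + 157 = 57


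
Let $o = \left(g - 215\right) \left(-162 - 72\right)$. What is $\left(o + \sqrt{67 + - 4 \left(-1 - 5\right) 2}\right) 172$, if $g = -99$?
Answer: $12637872 + 172 \sqrt{115} \approx 1.264 \cdot 10^{7}$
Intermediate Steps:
$o = 73476$ ($o = \left(-99 - 215\right) \left(-162 - 72\right) = \left(-314\right) \left(-234\right) = 73476$)
$\left(o + \sqrt{67 + - 4 \left(-1 - 5\right) 2}\right) 172 = \left(73476 + \sqrt{67 + - 4 \left(-1 - 5\right) 2}\right) 172 = \left(73476 + \sqrt{67 + \left(-4\right) \left(-6\right) 2}\right) 172 = \left(73476 + \sqrt{67 + 24 \cdot 2}\right) 172 = \left(73476 + \sqrt{67 + 48}\right) 172 = \left(73476 + \sqrt{115}\right) 172 = 12637872 + 172 \sqrt{115}$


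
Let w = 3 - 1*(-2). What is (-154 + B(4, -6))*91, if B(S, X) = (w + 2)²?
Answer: -9555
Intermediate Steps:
w = 5 (w = 3 + 2 = 5)
B(S, X) = 49 (B(S, X) = (5 + 2)² = 7² = 49)
(-154 + B(4, -6))*91 = (-154 + 49)*91 = -105*91 = -9555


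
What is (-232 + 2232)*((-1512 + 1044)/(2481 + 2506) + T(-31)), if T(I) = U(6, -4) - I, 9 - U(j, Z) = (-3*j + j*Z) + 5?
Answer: 767062000/4987 ≈ 1.5381e+5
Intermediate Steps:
U(j, Z) = 4 + 3*j - Z*j (U(j, Z) = 9 - ((-3*j + j*Z) + 5) = 9 - ((-3*j + Z*j) + 5) = 9 - (5 - 3*j + Z*j) = 9 + (-5 + 3*j - Z*j) = 4 + 3*j - Z*j)
T(I) = 46 - I (T(I) = (4 + 3*6 - 1*(-4)*6) - I = (4 + 18 + 24) - I = 46 - I)
(-232 + 2232)*((-1512 + 1044)/(2481 + 2506) + T(-31)) = (-232 + 2232)*((-1512 + 1044)/(2481 + 2506) + (46 - 1*(-31))) = 2000*(-468/4987 + (46 + 31)) = 2000*(-468*1/4987 + 77) = 2000*(-468/4987 + 77) = 2000*(383531/4987) = 767062000/4987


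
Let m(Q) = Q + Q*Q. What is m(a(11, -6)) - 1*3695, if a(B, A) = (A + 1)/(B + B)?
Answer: -1788465/484 ≈ -3695.2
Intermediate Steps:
a(B, A) = (1 + A)/(2*B) (a(B, A) = (1 + A)/((2*B)) = (1 + A)*(1/(2*B)) = (1 + A)/(2*B))
m(Q) = Q + Q**2
m(a(11, -6)) - 1*3695 = ((1/2)*(1 - 6)/11)*(1 + (1/2)*(1 - 6)/11) - 1*3695 = ((1/2)*(1/11)*(-5))*(1 + (1/2)*(1/11)*(-5)) - 3695 = -5*(1 - 5/22)/22 - 3695 = -5/22*17/22 - 3695 = -85/484 - 3695 = -1788465/484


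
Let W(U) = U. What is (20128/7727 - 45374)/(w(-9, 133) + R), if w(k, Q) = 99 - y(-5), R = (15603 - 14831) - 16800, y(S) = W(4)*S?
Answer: 116861590/40976281 ≈ 2.8519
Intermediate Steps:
y(S) = 4*S
R = -16028 (R = 772 - 16800 = -16028)
w(k, Q) = 119 (w(k, Q) = 99 - 4*(-5) = 99 - 1*(-20) = 99 + 20 = 119)
(20128/7727 - 45374)/(w(-9, 133) + R) = (20128/7727 - 45374)/(119 - 16028) = (20128*(1/7727) - 45374)/(-15909) = (20128/7727 - 45374)*(-1/15909) = -350584770/7727*(-1/15909) = 116861590/40976281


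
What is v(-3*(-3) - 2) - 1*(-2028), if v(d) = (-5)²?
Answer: 2053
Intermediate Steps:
v(d) = 25
v(-3*(-3) - 2) - 1*(-2028) = 25 - 1*(-2028) = 25 + 2028 = 2053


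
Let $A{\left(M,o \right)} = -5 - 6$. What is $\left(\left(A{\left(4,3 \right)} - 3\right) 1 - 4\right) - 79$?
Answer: $-97$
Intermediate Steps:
$A{\left(M,o \right)} = -11$ ($A{\left(M,o \right)} = -5 - 6 = -11$)
$\left(\left(A{\left(4,3 \right)} - 3\right) 1 - 4\right) - 79 = \left(\left(-11 - 3\right) 1 - 4\right) - 79 = \left(\left(-14\right) 1 - 4\right) - 79 = \left(-14 - 4\right) - 79 = -18 - 79 = -97$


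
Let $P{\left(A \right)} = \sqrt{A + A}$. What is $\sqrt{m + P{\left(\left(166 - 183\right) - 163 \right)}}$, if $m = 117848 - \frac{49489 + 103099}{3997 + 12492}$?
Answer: $\frac{\sqrt{32038837412076 + 1631322726 i \sqrt{10}}}{16489} \approx 343.28 + 0.027636 i$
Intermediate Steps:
$P{\left(A \right)} = \sqrt{2} \sqrt{A}$ ($P{\left(A \right)} = \sqrt{2 A} = \sqrt{2} \sqrt{A}$)
$m = \frac{1943043084}{16489}$ ($m = 117848 - \frac{152588}{16489} = \frac{1943043084}{16489} \approx 1.1784 \cdot 10^{5}$)
$\sqrt{m + P{\left(\left(166 - 183\right) - 163 \right)}} = \sqrt{\frac{1943043084}{16489} + \sqrt{2} \sqrt{\left(166 - 183\right) - 163}} = \sqrt{\frac{1943043084}{16489} + \sqrt{2} \sqrt{-17 - 163}} = \sqrt{\frac{1943043084}{16489} + \sqrt{2} \sqrt{-180}} = \sqrt{\frac{1943043084}{16489} + \sqrt{2} \cdot 6 i \sqrt{5}} = \sqrt{\frac{1943043084}{16489} + 6 i \sqrt{10}}$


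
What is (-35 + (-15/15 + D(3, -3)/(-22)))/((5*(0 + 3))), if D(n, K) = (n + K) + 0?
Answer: -12/5 ≈ -2.4000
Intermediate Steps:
D(n, K) = K + n (D(n, K) = (K + n) + 0 = K + n)
(-35 + (-15/15 + D(3, -3)/(-22)))/((5*(0 + 3))) = (-35 + (-15/15 + (-3 + 3)/(-22)))/((5*(0 + 3))) = (-35 + (-15*1/15 + 0*(-1/22)))/((5*3)) = (-35 + (-1 + 0))/15 = (-35 - 1)/15 = (1/15)*(-36) = -12/5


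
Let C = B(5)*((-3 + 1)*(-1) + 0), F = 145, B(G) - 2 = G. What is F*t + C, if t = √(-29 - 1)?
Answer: 14 + 145*I*√30 ≈ 14.0 + 794.2*I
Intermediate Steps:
B(G) = 2 + G
t = I*√30 (t = √(-30) = I*√30 ≈ 5.4772*I)
C = 14 (C = (2 + 5)*((-3 + 1)*(-1) + 0) = 7*(-2*(-1) + 0) = 7*(2 + 0) = 7*2 = 14)
F*t + C = 145*(I*√30) + 14 = 145*I*√30 + 14 = 14 + 145*I*√30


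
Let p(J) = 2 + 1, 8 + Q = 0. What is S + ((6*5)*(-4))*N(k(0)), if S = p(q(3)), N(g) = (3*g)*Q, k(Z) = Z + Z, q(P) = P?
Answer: 3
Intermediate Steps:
Q = -8 (Q = -8 + 0 = -8)
k(Z) = 2*Z
N(g) = -24*g (N(g) = (3*g)*(-8) = -24*g)
p(J) = 3
S = 3
S + ((6*5)*(-4))*N(k(0)) = 3 + ((6*5)*(-4))*(-48*0) = 3 + (30*(-4))*(-24*0) = 3 - 120*0 = 3 + 0 = 3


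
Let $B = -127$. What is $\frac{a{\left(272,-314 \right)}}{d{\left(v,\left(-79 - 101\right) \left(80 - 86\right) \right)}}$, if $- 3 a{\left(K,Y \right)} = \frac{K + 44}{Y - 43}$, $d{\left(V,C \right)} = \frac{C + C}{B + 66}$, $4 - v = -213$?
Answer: $- \frac{4819}{578340} \approx -0.0083325$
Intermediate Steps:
$v = 217$ ($v = 4 - -213 = 4 + 213 = 217$)
$d{\left(V,C \right)} = - \frac{2 C}{61}$ ($d{\left(V,C \right)} = \frac{C + C}{-127 + 66} = \frac{2 C}{-61} = 2 C \left(- \frac{1}{61}\right) = - \frac{2 C}{61}$)
$a{\left(K,Y \right)} = - \frac{44 + K}{3 \left(-43 + Y\right)}$ ($a{\left(K,Y \right)} = - \frac{\left(K + 44\right) \frac{1}{Y - 43}}{3} = - \frac{\left(44 + K\right) \frac{1}{-43 + Y}}{3} = - \frac{\frac{1}{-43 + Y} \left(44 + K\right)}{3} = - \frac{44 + K}{3 \left(-43 + Y\right)}$)
$\frac{a{\left(272,-314 \right)}}{d{\left(v,\left(-79 - 101\right) \left(80 - 86\right) \right)}} = \frac{\frac{1}{3} \frac{1}{-43 - 314} \left(-44 - 272\right)}{\left(- \frac{2}{61}\right) \left(-79 - 101\right) \left(80 - 86\right)} = \frac{\frac{1}{3} \frac{1}{-357} \left(-44 - 272\right)}{\left(- \frac{2}{61}\right) \left(\left(-180\right) \left(-6\right)\right)} = \frac{\frac{1}{3} \left(- \frac{1}{357}\right) \left(-316\right)}{\left(- \frac{2}{61}\right) 1080} = \frac{316}{1071 \left(- \frac{2160}{61}\right)} = \frac{316}{1071} \left(- \frac{61}{2160}\right) = - \frac{4819}{578340}$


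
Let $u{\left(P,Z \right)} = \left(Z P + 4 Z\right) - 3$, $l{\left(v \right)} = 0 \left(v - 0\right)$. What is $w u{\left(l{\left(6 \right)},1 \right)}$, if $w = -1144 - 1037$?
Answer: $-2181$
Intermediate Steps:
$l{\left(v \right)} = 0$ ($l{\left(v \right)} = 0 \left(v + 0\right) = 0 v = 0$)
$w = -2181$ ($w = -1144 - 1037 = -2181$)
$u{\left(P,Z \right)} = -3 + 4 Z + P Z$ ($u{\left(P,Z \right)} = \left(P Z + 4 Z\right) - 3 = \left(4 Z + P Z\right) - 3 = -3 + 4 Z + P Z$)
$w u{\left(l{\left(6 \right)},1 \right)} = - 2181 \left(-3 + 4 \cdot 1 + 0 \cdot 1\right) = - 2181 \left(-3 + 4 + 0\right) = \left(-2181\right) 1 = -2181$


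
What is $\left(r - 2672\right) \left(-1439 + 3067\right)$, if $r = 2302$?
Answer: $-602360$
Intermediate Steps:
$\left(r - 2672\right) \left(-1439 + 3067\right) = \left(2302 - 2672\right) \left(-1439 + 3067\right) = \left(-370\right) 1628 = -602360$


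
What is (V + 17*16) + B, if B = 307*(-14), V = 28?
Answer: -3998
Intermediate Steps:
B = -4298
(V + 17*16) + B = (28 + 17*16) - 4298 = (28 + 272) - 4298 = 300 - 4298 = -3998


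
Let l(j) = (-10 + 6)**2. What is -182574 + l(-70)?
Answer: -182558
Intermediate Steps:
l(j) = 16 (l(j) = (-4)**2 = 16)
-182574 + l(-70) = -182574 + 16 = -182558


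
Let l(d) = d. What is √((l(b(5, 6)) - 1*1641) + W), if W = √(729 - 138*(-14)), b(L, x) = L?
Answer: √(-1636 + √2661) ≈ 39.805*I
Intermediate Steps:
W = √2661 (W = √(729 + 1932) = √2661 ≈ 51.585)
√((l(b(5, 6)) - 1*1641) + W) = √((5 - 1*1641) + √2661) = √((5 - 1641) + √2661) = √(-1636 + √2661)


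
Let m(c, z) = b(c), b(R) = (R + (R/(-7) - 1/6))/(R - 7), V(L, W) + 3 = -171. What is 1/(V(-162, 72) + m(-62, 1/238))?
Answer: -2898/502013 ≈ -0.0057728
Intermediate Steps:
V(L, W) = -174 (V(L, W) = -3 - 171 = -174)
b(R) = (-1/6 + 6*R/7)/(-7 + R) (b(R) = (R + (R*(-1/7) - 1*1/6))/(-7 + R) = (R + (-R/7 - 1/6))/(-7 + R) = (R + (-1/6 - R/7))/(-7 + R) = (-1/6 + 6*R/7)/(-7 + R))
m(c, z) = (-7 + 36*c)/(42*(-7 + c))
1/(V(-162, 72) + m(-62, 1/238)) = 1/(-174 + (-7 + 36*(-62))/(42*(-7 - 62))) = 1/(-174 + (1/42)*(-7 - 2232)/(-69)) = 1/(-174 + (1/42)*(-1/69)*(-2239)) = 1/(-174 + 2239/2898) = 1/(-502013/2898) = -2898/502013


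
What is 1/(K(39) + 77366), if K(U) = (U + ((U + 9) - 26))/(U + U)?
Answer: 78/6034609 ≈ 1.2925e-5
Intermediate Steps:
K(U) = (-17 + 2*U)/(2*U) (K(U) = (U + ((9 + U) - 26))/((2*U)) = (U + (-17 + U))*(1/(2*U)) = (-17 + 2*U)*(1/(2*U)) = (-17 + 2*U)/(2*U))
1/(K(39) + 77366) = 1/((-17/2 + 39)/39 + 77366) = 1/((1/39)*(61/2) + 77366) = 1/(61/78 + 77366) = 1/(6034609/78) = 78/6034609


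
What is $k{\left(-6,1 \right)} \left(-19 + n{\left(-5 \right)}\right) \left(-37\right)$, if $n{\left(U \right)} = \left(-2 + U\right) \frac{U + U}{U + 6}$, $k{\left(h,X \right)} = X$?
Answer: $-1887$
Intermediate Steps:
$n{\left(U \right)} = \frac{2 U \left(-2 + U\right)}{6 + U}$ ($n{\left(U \right)} = \left(-2 + U\right) \frac{2 U}{6 + U} = \frac{2 U \left(-2 + U\right)}{6 + U}$)
$k{\left(-6,1 \right)} \left(-19 + n{\left(-5 \right)}\right) \left(-37\right) = 1 \left(-19 + 2 \left(-5\right) \frac{1}{6 - 5} \left(-2 - 5\right)\right) \left(-37\right) = 1 \left(-19 + 2 \left(-5\right) 1^{-1} \left(-7\right)\right) \left(-37\right) = 1 \left(-19 + 2 \left(-5\right) 1 \left(-7\right)\right) \left(-37\right) = 1 \left(-19 + 70\right) \left(-37\right) = 1 \cdot 51 \left(-37\right) = 51 \left(-37\right) = -1887$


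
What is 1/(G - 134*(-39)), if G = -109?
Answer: 1/5117 ≈ 0.00019543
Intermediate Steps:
1/(G - 134*(-39)) = 1/(-109 - 134*(-39)) = 1/(-109 + 5226) = 1/5117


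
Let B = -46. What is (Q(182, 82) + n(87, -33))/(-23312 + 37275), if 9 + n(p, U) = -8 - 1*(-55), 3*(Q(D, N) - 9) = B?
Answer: 95/41889 ≈ 0.0022679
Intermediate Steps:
Q(D, N) = -19/3 (Q(D, N) = 9 + (1/3)*(-46) = 9 - 46/3 = -19/3)
n(p, U) = 38 (n(p, U) = -9 + (-8 - 1*(-55)) = -9 + (-8 + 55) = -9 + 47 = 38)
(Q(182, 82) + n(87, -33))/(-23312 + 37275) = (-19/3 + 38)/(-23312 + 37275) = (95/3)/13963 = (95/3)*(1/13963) = 95/41889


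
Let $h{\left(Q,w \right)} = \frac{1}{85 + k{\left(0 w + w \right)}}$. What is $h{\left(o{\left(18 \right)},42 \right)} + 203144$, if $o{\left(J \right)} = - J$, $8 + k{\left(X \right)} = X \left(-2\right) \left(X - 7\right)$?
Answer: $\frac{581601271}{2863} \approx 2.0314 \cdot 10^{5}$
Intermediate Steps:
$k{\left(X \right)} = -8 - 2 X \left(-7 + X\right)$ ($k{\left(X \right)} = -8 + X \left(-2\right) \left(X - 7\right) = -8 + - 2 X \left(-7 + X\right) = -8 - 2 X \left(-7 + X\right)$)
$h{\left(Q,w \right)} = \frac{1}{77 - 2 w^{2} + 14 w}$ ($h{\left(Q,w \right)} = \frac{1}{85 - \left(8 - 14 \left(0 w + w\right) + 2 \left(0 w + w\right)^{2}\right)} = \frac{1}{85 - \left(8 - 14 \left(0 + w\right) + 2 \left(0 + w\right)^{2}\right)} = \frac{1}{85 - \left(8 - 14 w + 2 w^{2}\right)} = \frac{1}{77 - 2 w^{2} + 14 w}$)
$h{\left(o{\left(18 \right)},42 \right)} + 203144 = \frac{1}{77 - 2 \cdot 42^{2} + 14 \cdot 42} + 203144 = \frac{1}{77 - 3528 + 588} + 203144 = \frac{1}{-2863} + 203144 = - \frac{1}{2863} + 203144 = \frac{581601271}{2863}$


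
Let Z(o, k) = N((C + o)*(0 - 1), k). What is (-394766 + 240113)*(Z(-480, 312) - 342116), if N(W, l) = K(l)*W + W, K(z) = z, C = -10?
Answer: 29190135138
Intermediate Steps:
N(W, l) = W + W*l (N(W, l) = l*W + W = W*l + W = W + W*l)
Z(o, k) = (1 + k)*(10 - o) (Z(o, k) = ((-10 + o)*(0 - 1))*(1 + k) = ((-10 + o)*(-1))*(1 + k) = (10 - o)*(1 + k) = (1 + k)*(10 - o))
(-394766 + 240113)*(Z(-480, 312) - 342116) = (-394766 + 240113)*(-(1 + 312)*(-10 - 480) - 342116) = -154653*(-1*313*(-490) - 342116) = -154653*(153370 - 342116) = -154653*(-188746) = 29190135138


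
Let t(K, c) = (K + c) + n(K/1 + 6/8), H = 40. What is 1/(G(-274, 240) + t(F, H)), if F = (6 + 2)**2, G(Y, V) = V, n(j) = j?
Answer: 4/1635 ≈ 0.0024465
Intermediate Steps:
F = 64 (F = 8**2 = 64)
t(K, c) = 3/4 + c + 2*K (t(K, c) = (K + c) + (K/1 + 6/8) = (K + c) + (K*1 + 6*(1/8)) = (K + c) + (K + 3/4) = (K + c) + (3/4 + K) = 3/4 + c + 2*K)
1/(G(-274, 240) + t(F, H)) = 1/(240 + (3/4 + 40 + 2*64)) = 1/(240 + (3/4 + 40 + 128)) = 1/(240 + 675/4) = 1/(1635/4) = 4/1635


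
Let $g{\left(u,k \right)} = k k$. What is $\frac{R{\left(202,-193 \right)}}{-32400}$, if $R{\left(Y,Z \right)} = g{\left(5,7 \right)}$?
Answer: $- \frac{49}{32400} \approx -0.0015123$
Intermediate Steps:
$g{\left(u,k \right)} = k^{2}$
$R{\left(Y,Z \right)} = 49$ ($R{\left(Y,Z \right)} = 7^{2} = 49$)
$\frac{R{\left(202,-193 \right)}}{-32400} = \frac{49}{-32400} = 49 \left(- \frac{1}{32400}\right) = - \frac{49}{32400}$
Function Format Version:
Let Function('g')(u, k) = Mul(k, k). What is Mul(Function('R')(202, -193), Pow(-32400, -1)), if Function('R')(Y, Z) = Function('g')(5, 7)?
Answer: Rational(-49, 32400) ≈ -0.0015123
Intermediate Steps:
Function('g')(u, k) = Pow(k, 2)
Function('R')(Y, Z) = 49 (Function('R')(Y, Z) = Pow(7, 2) = 49)
Mul(Function('R')(202, -193), Pow(-32400, -1)) = Mul(49, Pow(-32400, -1)) = Mul(49, Rational(-1, 32400)) = Rational(-49, 32400)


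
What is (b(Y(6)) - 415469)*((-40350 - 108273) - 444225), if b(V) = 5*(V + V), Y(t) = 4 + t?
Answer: 246250680912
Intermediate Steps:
b(V) = 10*V (b(V) = 5*(2*V) = 10*V)
(b(Y(6)) - 415469)*((-40350 - 108273) - 444225) = (10*(4 + 6) - 415469)*((-40350 - 108273) - 444225) = (10*10 - 415469)*(-148623 - 444225) = (100 - 415469)*(-592848) = -415369*(-592848) = 246250680912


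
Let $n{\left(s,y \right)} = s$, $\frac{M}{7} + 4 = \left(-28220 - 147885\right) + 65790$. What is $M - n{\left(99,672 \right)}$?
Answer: $-772332$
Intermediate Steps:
$M = -772233$ ($M = -28 + 7 \left(\left(-28220 - 147885\right) + 65790\right) = -28 + 7 \left(-176105 + 65790\right) = -28 + 7 \left(-110315\right) = -28 - 772205 = -772233$)
$M - n{\left(99,672 \right)} = -772233 - 99 = -772332$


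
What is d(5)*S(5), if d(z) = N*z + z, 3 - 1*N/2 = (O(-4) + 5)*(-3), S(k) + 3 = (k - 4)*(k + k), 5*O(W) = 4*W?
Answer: 623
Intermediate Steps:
O(W) = 4*W/5 (O(W) = (4*W)/5 = 4*W/5)
S(k) = -3 + 2*k*(-4 + k) (S(k) = -3 + (k - 4)*(k + k) = -3 + (-4 + k)*(2*k) = -3 + 2*k*(-4 + k))
N = 84/5 (N = 6 - 2*((⅘)*(-4) + 5)*(-3) = 6 - 2*(-16/5 + 5)*(-3) = 6 - 18*(-3)/5 = 6 - 2*(-27/5) = 6 + 54/5 = 84/5 ≈ 16.800)
d(z) = 89*z/5 (d(z) = 84*z/5 + z = 89*z/5)
d(5)*S(5) = ((89/5)*5)*(-3 - 8*5 + 2*5²) = 89*(-3 - 40 + 2*25) = 89*(-3 - 40 + 50) = 89*7 = 623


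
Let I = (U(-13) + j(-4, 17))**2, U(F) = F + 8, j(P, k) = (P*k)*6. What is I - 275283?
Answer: -104714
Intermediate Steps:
j(P, k) = 6*P*k
U(F) = 8 + F
I = 170569 (I = ((8 - 13) + 6*(-4)*17)**2 = (-5 - 408)**2 = (-413)**2 = 170569)
I - 275283 = 170569 - 275283 = -104714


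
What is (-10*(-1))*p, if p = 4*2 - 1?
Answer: 70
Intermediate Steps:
p = 7 (p = 8 - 1 = 7)
(-10*(-1))*p = -10*(-1)*7 = 10*7 = 70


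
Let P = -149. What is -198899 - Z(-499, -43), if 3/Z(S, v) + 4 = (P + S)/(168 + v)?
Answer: -228335677/1148 ≈ -1.9890e+5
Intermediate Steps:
Z(S, v) = 3/(-4 + (-149 + S)/(168 + v))
-198899 - Z(-499, -43) = -198899 - 3*(-168 - 1*(-43))/(821 - 1*(-499) + 4*(-43)) = -198899 - 3*(-168 + 43)/(821 + 499 - 172) = -198899 - 3*(-125)/1148 = -198899 - 1*(-375/1148) = -198899 + 375/1148 = -228335677/1148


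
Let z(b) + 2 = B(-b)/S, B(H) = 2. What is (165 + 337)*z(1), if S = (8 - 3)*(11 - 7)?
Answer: -4769/5 ≈ -953.80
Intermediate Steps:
S = 20 (S = 5*4 = 20)
z(b) = -19/10 (z(b) = -2 + 2/20 = -2 + 2*(1/20) = -2 + ⅒ = -19/10)
(165 + 337)*z(1) = (165 + 337)*(-19/10) = 502*(-19/10) = -4769/5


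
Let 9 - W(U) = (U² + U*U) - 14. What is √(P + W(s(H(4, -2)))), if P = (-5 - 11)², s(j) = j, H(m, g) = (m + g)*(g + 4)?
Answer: √247 ≈ 15.716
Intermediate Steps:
H(m, g) = (4 + g)*(g + m) (H(m, g) = (g + m)*(4 + g) = (4 + g)*(g + m))
W(U) = 23 - 2*U² (W(U) = 9 - ((U² + U*U) - 14) = 9 - ((U² + U²) - 14) = 9 - (2*U² - 14) = 9 - (-14 + 2*U²) = 9 + (14 - 2*U²) = 23 - 2*U²)
P = 256 (P = (-16)² = 256)
√(P + W(s(H(4, -2)))) = √(256 + (23 - 2*((-2)² + 4*(-2) + 4*4 - 2*4)²)) = √(256 + (23 - 2*(4 - 8 + 16 - 8)²)) = √(256 + (23 - 2*4²)) = √(256 + (23 - 2*16)) = √(256 + (23 - 32)) = √(256 - 9) = √247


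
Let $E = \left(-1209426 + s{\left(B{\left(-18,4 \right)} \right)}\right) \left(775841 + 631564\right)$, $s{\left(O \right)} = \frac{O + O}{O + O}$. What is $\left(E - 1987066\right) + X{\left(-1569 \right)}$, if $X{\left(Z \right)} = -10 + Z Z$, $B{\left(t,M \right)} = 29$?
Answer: $-1702150317440$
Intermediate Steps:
$s{\left(O \right)} = 1$ ($s{\left(O \right)} = \frac{2 O}{2 O} = 2 O \frac{1}{2 O} = 1$)
$X{\left(Z \right)} = -10 + Z^{2}$
$E = -1702150792125$ ($E = \left(-1209426 + 1\right) \left(775841 + 631564\right) = \left(-1209425\right) 1407405 = -1702150792125$)
$\left(E - 1987066\right) + X{\left(-1569 \right)} = \left(-1702150792125 - 1987066\right) - \left(10 - \left(-1569\right)^{2}\right) = -1702152779191 + \left(-10 + 2461761\right) = -1702152779191 + 2461751 = -1702150317440$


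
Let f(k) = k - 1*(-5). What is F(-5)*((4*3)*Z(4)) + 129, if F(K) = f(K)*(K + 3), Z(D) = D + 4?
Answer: 129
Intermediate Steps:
Z(D) = 4 + D
f(k) = 5 + k (f(k) = k + 5 = 5 + k)
F(K) = (3 + K)*(5 + K) (F(K) = (5 + K)*(K + 3) = (5 + K)*(3 + K) = (3 + K)*(5 + K))
F(-5)*((4*3)*Z(4)) + 129 = ((3 - 5)*(5 - 5))*((4*3)*(4 + 4)) + 129 = (-2*0)*(12*8) + 129 = 0*96 + 129 = 0 + 129 = 129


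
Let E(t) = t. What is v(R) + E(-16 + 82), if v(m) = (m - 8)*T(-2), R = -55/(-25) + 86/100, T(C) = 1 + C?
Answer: 3547/50 ≈ 70.940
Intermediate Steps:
R = 153/50 (R = -55*(-1/25) + 86*(1/100) = 11/5 + 43/50 = 153/50 ≈ 3.0600)
v(m) = 8 - m (v(m) = (m - 8)*(1 - 2) = (-8 + m)*(-1) = 8 - m)
v(R) + E(-16 + 82) = (8 - 1*153/50) + (-16 + 82) = (8 - 153/50) + 66 = 247/50 + 66 = 3547/50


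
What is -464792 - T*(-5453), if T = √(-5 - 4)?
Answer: -464792 + 16359*I ≈ -4.6479e+5 + 16359.0*I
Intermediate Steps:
T = 3*I (T = √(-9) = 3*I ≈ 3.0*I)
-464792 - T*(-5453) = -464792 - 3*I*(-5453) = -464792 - (-16359)*I = -464792 + 16359*I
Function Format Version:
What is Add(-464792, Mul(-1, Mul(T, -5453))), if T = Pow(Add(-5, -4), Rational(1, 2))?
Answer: Add(-464792, Mul(16359, I)) ≈ Add(-4.6479e+5, Mul(16359., I))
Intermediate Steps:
T = Mul(3, I) (T = Pow(-9, Rational(1, 2)) = Mul(3, I) ≈ Mul(3.0000, I))
Add(-464792, Mul(-1, Mul(T, -5453))) = Add(-464792, Mul(-1, Mul(Mul(3, I), -5453))) = Add(-464792, Mul(-1, Mul(-16359, I))) = Add(-464792, Mul(16359, I))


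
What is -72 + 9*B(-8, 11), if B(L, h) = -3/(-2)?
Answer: -117/2 ≈ -58.500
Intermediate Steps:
B(L, h) = 3/2 (B(L, h) = -3*(-½) = 3/2)
-72 + 9*B(-8, 11) = -72 + 9*(3/2) = -72 + 27/2 = -117/2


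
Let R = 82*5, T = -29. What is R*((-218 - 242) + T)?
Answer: -200490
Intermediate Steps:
R = 410
R*((-218 - 242) + T) = 410*((-218 - 242) - 29) = 410*(-460 - 29) = 410*(-489) = -200490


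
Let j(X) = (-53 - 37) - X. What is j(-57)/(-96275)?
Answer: 33/96275 ≈ 0.00034277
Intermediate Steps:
j(X) = -90 - X
j(-57)/(-96275) = (-90 - 1*(-57))/(-96275) = (-90 + 57)*(-1/96275) = -33*(-1/96275) = 33/96275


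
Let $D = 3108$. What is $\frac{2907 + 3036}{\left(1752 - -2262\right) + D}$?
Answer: $\frac{1981}{2374} \approx 0.83446$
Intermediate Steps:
$\frac{2907 + 3036}{\left(1752 - -2262\right) + D} = \frac{2907 + 3036}{\left(1752 - -2262\right) + 3108} = \frac{5943}{\left(1752 + 2262\right) + 3108} = \frac{5943}{4014 + 3108} = \frac{5943}{7122} = 5943 \cdot \frac{1}{7122} = \frac{1981}{2374}$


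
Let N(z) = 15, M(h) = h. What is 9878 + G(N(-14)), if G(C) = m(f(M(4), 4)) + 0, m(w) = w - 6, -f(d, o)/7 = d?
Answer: 9844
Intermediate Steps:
f(d, o) = -7*d
m(w) = -6 + w
G(C) = -34 (G(C) = (-6 - 7*4) + 0 = (-6 - 28) + 0 = -34 + 0 = -34)
9878 + G(N(-14)) = 9878 - 34 = 9844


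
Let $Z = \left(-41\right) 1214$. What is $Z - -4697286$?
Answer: $4647512$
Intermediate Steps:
$Z = -49774$
$Z - -4697286 = -49774 - -4697286 = -49774 + 4697286 = 4647512$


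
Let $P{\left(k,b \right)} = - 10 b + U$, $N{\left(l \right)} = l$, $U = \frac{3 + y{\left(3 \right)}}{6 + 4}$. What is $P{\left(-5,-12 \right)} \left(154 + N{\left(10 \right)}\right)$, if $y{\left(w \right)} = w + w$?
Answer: $\frac{99138}{5} \approx 19828.0$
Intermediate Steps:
$y{\left(w \right)} = 2 w$
$U = \frac{9}{10}$ ($U = \frac{3 + 2 \cdot 3}{6 + 4} = \frac{3 + 6}{10} = 9 \cdot \frac{1}{10} = \frac{9}{10} \approx 0.9$)
$P{\left(k,b \right)} = \frac{9}{10} - 10 b$ ($P{\left(k,b \right)} = - 10 b + \frac{9}{10} = \frac{9}{10} - 10 b$)
$P{\left(-5,-12 \right)} \left(154 + N{\left(10 \right)}\right) = \left(\frac{9}{10} - -120\right) \left(154 + 10\right) = \left(\frac{9}{10} + 120\right) 164 = \frac{1209}{10} \cdot 164 = \frac{99138}{5}$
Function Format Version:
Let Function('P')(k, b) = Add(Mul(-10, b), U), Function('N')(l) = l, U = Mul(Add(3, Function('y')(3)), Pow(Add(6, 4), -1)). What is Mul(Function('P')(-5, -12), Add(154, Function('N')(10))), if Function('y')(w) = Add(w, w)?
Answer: Rational(99138, 5) ≈ 19828.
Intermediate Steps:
Function('y')(w) = Mul(2, w)
U = Rational(9, 10) (U = Mul(Add(3, Mul(2, 3)), Pow(Add(6, 4), -1)) = Mul(Add(3, 6), Pow(10, -1)) = Mul(9, Rational(1, 10)) = Rational(9, 10) ≈ 0.90000)
Function('P')(k, b) = Add(Rational(9, 10), Mul(-10, b)) (Function('P')(k, b) = Add(Mul(-10, b), Rational(9, 10)) = Add(Rational(9, 10), Mul(-10, b)))
Mul(Function('P')(-5, -12), Add(154, Function('N')(10))) = Mul(Add(Rational(9, 10), Mul(-10, -12)), Add(154, 10)) = Mul(Add(Rational(9, 10), 120), 164) = Mul(Rational(1209, 10), 164) = Rational(99138, 5)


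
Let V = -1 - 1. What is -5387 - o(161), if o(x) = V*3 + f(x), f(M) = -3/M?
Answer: -866338/161 ≈ -5381.0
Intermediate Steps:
V = -2
o(x) = -6 - 3/x (o(x) = -2*3 - 3/x = -6 - 3/x)
-5387 - o(161) = -5387 - (-6 - 3/161) = -5387 - 1*(-969/161) = -5387 + 969/161 = -866338/161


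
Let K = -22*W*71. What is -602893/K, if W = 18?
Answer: 602893/28116 ≈ 21.443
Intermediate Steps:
K = -28116 (K = -22*18*71 = -396*71 = -28116)
-602893/K = -602893/(-28116) = -602893*(-1/28116) = 602893/28116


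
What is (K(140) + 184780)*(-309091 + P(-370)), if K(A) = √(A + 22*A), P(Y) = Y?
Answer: -57182203580 - 618922*√805 ≈ -5.7200e+10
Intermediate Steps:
K(A) = √23*√A (K(A) = √(23*A) = √23*√A)
(K(140) + 184780)*(-309091 + P(-370)) = (√23*√140 + 184780)*(-309091 - 370) = (√23*(2*√35) + 184780)*(-309461) = (2*√805 + 184780)*(-309461) = (184780 + 2*√805)*(-309461) = -57182203580 - 618922*√805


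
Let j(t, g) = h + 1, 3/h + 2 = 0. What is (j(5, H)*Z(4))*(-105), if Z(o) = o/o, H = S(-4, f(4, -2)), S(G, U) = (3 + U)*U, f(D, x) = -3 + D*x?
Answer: 105/2 ≈ 52.500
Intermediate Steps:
h = -3/2 (h = 3/(-2 + 0) = 3/(-2) = 3*(-1/2) = -3/2 ≈ -1.5000)
S(G, U) = U*(3 + U)
H = 88 (H = (-3 + 4*(-2))*(3 + (-3 + 4*(-2))) = (-3 - 8)*(3 + (-3 - 8)) = -11*(3 - 11) = -11*(-8) = 88)
j(t, g) = -1/2 (j(t, g) = -3/2 + 1 = -1/2)
Z(o) = 1
(j(5, H)*Z(4))*(-105) = -1/2*1*(-105) = -1/2*(-105) = 105/2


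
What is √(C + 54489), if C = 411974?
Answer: √466463 ≈ 682.98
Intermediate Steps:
√(C + 54489) = √(411974 + 54489) = √466463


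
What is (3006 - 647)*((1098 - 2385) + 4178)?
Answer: 6819869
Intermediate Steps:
(3006 - 647)*((1098 - 2385) + 4178) = 2359*(-1287 + 4178) = 2359*2891 = 6819869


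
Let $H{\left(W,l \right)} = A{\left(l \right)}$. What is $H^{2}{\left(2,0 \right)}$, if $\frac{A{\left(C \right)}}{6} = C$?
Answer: $0$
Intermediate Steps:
$A{\left(C \right)} = 6 C$
$H{\left(W,l \right)} = 6 l$
$H^{2}{\left(2,0 \right)} = \left(6 \cdot 0\right)^{2} = 0^{2} = 0$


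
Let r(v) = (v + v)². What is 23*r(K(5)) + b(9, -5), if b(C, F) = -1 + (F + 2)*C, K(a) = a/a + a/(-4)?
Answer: -89/4 ≈ -22.250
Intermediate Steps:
K(a) = 1 - a/4 (K(a) = 1 + a*(-¼) = 1 - a/4)
b(C, F) = -1 + C*(2 + F) (b(C, F) = -1 + (2 + F)*C = -1 + C*(2 + F))
r(v) = 4*v² (r(v) = (2*v)² = 4*v²)
23*r(K(5)) + b(9, -5) = 23*(4*(1 - ¼*5)²) + (-1 + 2*9 + 9*(-5)) = 23*(4*(1 - 5/4)²) + (-1 + 18 - 45) = 23*(4*(-¼)²) - 28 = 23*(4*(1/16)) - 28 = 23*(¼) - 28 = 23/4 - 28 = -89/4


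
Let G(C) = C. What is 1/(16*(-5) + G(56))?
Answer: -1/24 ≈ -0.041667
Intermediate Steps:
1/(16*(-5) + G(56)) = 1/(16*(-5) + 56) = 1/(-80 + 56) = 1/(-24) = -1/24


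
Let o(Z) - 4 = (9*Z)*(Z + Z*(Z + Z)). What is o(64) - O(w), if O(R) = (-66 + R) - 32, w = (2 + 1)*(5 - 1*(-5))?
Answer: 4755528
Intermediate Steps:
o(Z) = 4 + 9*Z*(Z + 2*Z**2) (o(Z) = 4 + (9*Z)*(Z + Z*(Z + Z)) = 4 + (9*Z)*(Z + Z*(2*Z)) = 4 + (9*Z)*(Z + 2*Z**2) = 4 + 9*Z*(Z + 2*Z**2))
w = 30 (w = 3*(5 + 5) = 3*10 = 30)
O(R) = -98 + R
o(64) - O(w) = (4 + 9*64**2 + 18*64**3) - (-98 + 30) = (4 + 9*4096 + 18*262144) - 1*(-68) = (4 + 36864 + 4718592) + 68 = 4755460 + 68 = 4755528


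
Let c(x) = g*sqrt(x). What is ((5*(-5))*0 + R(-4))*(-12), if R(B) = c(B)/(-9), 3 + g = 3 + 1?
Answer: 8*I/3 ≈ 2.6667*I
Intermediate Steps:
g = 1 (g = -3 + (3 + 1) = -3 + 4 = 1)
c(x) = sqrt(x) (c(x) = 1*sqrt(x) = sqrt(x))
R(B) = -sqrt(B)/9 (R(B) = sqrt(B)/(-9) = sqrt(B)*(-1/9) = -sqrt(B)/9)
((5*(-5))*0 + R(-4))*(-12) = ((5*(-5))*0 - 2*I/9)*(-12) = (-25*0 - 2*I/9)*(-12) = (0 - 2*I/9)*(-12) = -2*I/9*(-12) = 8*I/3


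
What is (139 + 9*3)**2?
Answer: 27556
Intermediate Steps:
(139 + 9*3)**2 = (139 + 27)**2 = 166**2 = 27556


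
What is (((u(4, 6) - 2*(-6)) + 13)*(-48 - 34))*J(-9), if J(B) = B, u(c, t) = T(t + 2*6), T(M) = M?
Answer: 31734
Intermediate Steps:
u(c, t) = 12 + t (u(c, t) = t + 2*6 = t + 12 = 12 + t)
(((u(4, 6) - 2*(-6)) + 13)*(-48 - 34))*J(-9) = ((((12 + 6) - 2*(-6)) + 13)*(-48 - 34))*(-9) = (((18 + 12) + 13)*(-82))*(-9) = ((30 + 13)*(-82))*(-9) = (43*(-82))*(-9) = -3526*(-9) = 31734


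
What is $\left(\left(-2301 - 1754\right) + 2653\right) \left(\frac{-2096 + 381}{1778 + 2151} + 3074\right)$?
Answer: $- \frac{16930595462}{3929} \approx -4.3091 \cdot 10^{6}$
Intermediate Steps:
$\left(\left(-2301 - 1754\right) + 2653\right) \left(\frac{-2096 + 381}{1778 + 2151} + 3074\right) = \left(\left(-2301 - 1754\right) + 2653\right) \left(- \frac{1715}{3929} + 3074\right) = \left(-4055 + 2653\right) \left(\left(-1715\right) \frac{1}{3929} + 3074\right) = - 1402 \left(- \frac{1715}{3929} + 3074\right) = \left(-1402\right) \frac{12076031}{3929} = - \frac{16930595462}{3929}$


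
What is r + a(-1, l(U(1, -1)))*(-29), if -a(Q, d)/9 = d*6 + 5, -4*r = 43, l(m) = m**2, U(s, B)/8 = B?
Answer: 406073/4 ≈ 1.0152e+5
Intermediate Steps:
U(s, B) = 8*B
r = -43/4 (r = -1/4*43 = -43/4 ≈ -10.750)
a(Q, d) = -45 - 54*d (a(Q, d) = -9*(d*6 + 5) = -9*(6*d + 5) = -9*(5 + 6*d) = -45 - 54*d)
r + a(-1, l(U(1, -1)))*(-29) = -43/4 + (-45 - 54*(8*(-1))**2)*(-29) = -43/4 + (-45 - 54*(-8)**2)*(-29) = -43/4 + (-45 - 54*64)*(-29) = -43/4 + (-45 - 3456)*(-29) = -43/4 - 3501*(-29) = -43/4 + 101529 = 406073/4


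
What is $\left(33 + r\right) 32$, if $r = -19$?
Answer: $448$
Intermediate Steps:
$\left(33 + r\right) 32 = \left(33 - 19\right) 32 = 14 \cdot 32 = 448$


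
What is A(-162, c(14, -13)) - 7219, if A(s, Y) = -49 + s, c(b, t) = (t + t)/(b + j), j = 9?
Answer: -7430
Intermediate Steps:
c(b, t) = 2*t/(9 + b) (c(b, t) = (t + t)/(b + 9) = (2*t)/(9 + b) = 2*t/(9 + b))
A(-162, c(14, -13)) - 7219 = (-49 - 162) - 7219 = -211 - 7219 = -7430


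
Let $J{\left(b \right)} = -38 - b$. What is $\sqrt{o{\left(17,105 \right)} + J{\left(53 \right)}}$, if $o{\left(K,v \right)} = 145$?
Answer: $3 \sqrt{6} \approx 7.3485$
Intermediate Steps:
$\sqrt{o{\left(17,105 \right)} + J{\left(53 \right)}} = \sqrt{145 - 91} = \sqrt{54} = 3 \sqrt{6}$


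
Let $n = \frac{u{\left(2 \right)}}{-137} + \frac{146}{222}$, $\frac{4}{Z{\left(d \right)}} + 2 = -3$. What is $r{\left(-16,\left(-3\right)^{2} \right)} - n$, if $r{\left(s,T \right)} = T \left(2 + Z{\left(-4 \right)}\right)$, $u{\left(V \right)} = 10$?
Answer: $\frac{776723}{76035} \approx 10.215$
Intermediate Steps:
$Z{\left(d \right)} = - \frac{4}{5}$ ($Z{\left(d \right)} = \frac{4}{-2 - 3} = \frac{4}{-5} = 4 \left(- \frac{1}{5}\right) = - \frac{4}{5}$)
$r{\left(s,T \right)} = \frac{6 T}{5}$ ($r{\left(s,T \right)} = T \left(2 - \frac{4}{5}\right) = T \frac{6}{5} = \frac{6 T}{5}$)
$n = \frac{8891}{15207}$ ($n = \frac{10}{-137} + \frac{146}{222} = 10 \left(- \frac{1}{137}\right) + 146 \cdot \frac{1}{222} = - \frac{10}{137} + \frac{73}{111} = \frac{8891}{15207} \approx 0.58467$)
$r{\left(-16,\left(-3\right)^{2} \right)} - n = \frac{6 \left(-3\right)^{2}}{5} - \frac{8891}{15207} = \frac{6}{5} \cdot 9 - \frac{8891}{15207} = \frac{54}{5} - \frac{8891}{15207} = \frac{776723}{76035}$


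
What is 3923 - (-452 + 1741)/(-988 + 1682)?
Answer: 2721273/694 ≈ 3921.1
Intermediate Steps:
3923 - (-452 + 1741)/(-988 + 1682) = 3923 - 1289/694 = 2721273/694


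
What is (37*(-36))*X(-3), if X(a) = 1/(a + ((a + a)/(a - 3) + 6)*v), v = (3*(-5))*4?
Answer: 148/47 ≈ 3.1489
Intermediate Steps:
v = -60 (v = -15*4 = -60)
X(a) = 1/(-360 + a - 120*a/(-3 + a)) (X(a) = 1/(a + ((a + a)/(a - 3) + 6)*(-60)) = 1/(a + ((2*a)/(-3 + a) + 6)*(-60)) = 1/(a + (2*a/(-3 + a) + 6)*(-60)) = 1/(a + (6 + 2*a/(-3 + a))*(-60)) = 1/(a + (-360 - 120*a/(-3 + a))) = 1/(-360 + a - 120*a/(-3 + a)))
(37*(-36))*X(-3) = (37*(-36))*((-3 - 3)/(1080 + (-3)² - 483*(-3))) = -1332*(-6)/(1080 + 9 + 1449) = -1332*(-6)/2538 = -74*(-6)/141 = -1332*(-1/423) = 148/47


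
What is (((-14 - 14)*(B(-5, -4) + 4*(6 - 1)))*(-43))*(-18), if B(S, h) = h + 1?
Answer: -368424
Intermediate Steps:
B(S, h) = 1 + h
(((-14 - 14)*(B(-5, -4) + 4*(6 - 1)))*(-43))*(-18) = (((-14 - 14)*((1 - 4) + 4*(6 - 1)))*(-43))*(-18) = (-28*(-3 + 4*5)*(-43))*(-18) = (-28*(-3 + 20)*(-43))*(-18) = (-28*17*(-43))*(-18) = -476*(-43)*(-18) = 20468*(-18) = -368424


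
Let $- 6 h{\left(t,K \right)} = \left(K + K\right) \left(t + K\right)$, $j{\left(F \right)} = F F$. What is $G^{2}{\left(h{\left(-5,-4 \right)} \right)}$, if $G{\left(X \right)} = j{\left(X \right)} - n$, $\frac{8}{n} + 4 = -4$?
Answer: $21025$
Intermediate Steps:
$j{\left(F \right)} = F^{2}$
$n = -1$ ($n = \frac{8}{-4 - 4} = \frac{8}{-8} = 8 \left(- \frac{1}{8}\right) = -1$)
$h{\left(t,K \right)} = - \frac{K \left(K + t\right)}{3}$ ($h{\left(t,K \right)} = - \frac{\left(K + K\right) \left(t + K\right)}{6} = - \frac{2 K \left(K + t\right)}{6} = - \frac{K \left(K + t\right)}{3}$)
$G{\left(X \right)} = 1 + X^{2}$ ($G{\left(X \right)} = X^{2} - -1 = X^{2} + 1 = 1 + X^{2}$)
$G^{2}{\left(h{\left(-5,-4 \right)} \right)} = \left(1 + \left(\left(- \frac{1}{3}\right) \left(-4\right) \left(-4 - 5\right)\right)^{2}\right)^{2} = \left(1 + \left(\left(- \frac{1}{3}\right) \left(-4\right) \left(-9\right)\right)^{2}\right)^{2} = \left(1 + \left(-12\right)^{2}\right)^{2} = \left(1 + 144\right)^{2} = 145^{2} = 21025$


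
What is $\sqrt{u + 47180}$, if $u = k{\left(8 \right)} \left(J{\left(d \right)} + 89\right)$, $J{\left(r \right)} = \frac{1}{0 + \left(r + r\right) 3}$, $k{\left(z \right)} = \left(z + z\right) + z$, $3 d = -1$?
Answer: $2 \sqrt{12326} \approx 222.04$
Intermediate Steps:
$d = - \frac{1}{3}$ ($d = \frac{1}{3} \left(-1\right) = - \frac{1}{3} \approx -0.33333$)
$k{\left(z \right)} = 3 z$ ($k{\left(z \right)} = 2 z + z = 3 z$)
$J{\left(r \right)} = \frac{1}{6 r}$ ($J{\left(r \right)} = \frac{1}{0 + 2 r 3} = \frac{1}{0 + 6 r} = \frac{1}{6 r}$)
$u = 2124$ ($u = 3 \cdot 8 \left(\frac{1}{6 \left(- \frac{1}{3}\right)} + 89\right) = 24 \left(\frac{1}{6} \left(-3\right) + 89\right) = 24 \left(- \frac{1}{2} + 89\right) = 24 \cdot \frac{177}{2} = 2124$)
$\sqrt{u + 47180} = \sqrt{2124 + 47180} = \sqrt{49304} = 2 \sqrt{12326}$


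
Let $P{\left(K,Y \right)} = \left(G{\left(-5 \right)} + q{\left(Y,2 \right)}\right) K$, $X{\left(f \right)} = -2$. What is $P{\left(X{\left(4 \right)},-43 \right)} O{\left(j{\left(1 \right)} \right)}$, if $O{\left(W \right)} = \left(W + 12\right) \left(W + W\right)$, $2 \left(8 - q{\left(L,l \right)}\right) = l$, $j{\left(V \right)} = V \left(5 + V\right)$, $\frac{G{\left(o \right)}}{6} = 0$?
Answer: $-3024$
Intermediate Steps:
$G{\left(o \right)} = 0$ ($G{\left(o \right)} = 6 \cdot 0 = 0$)
$q{\left(L,l \right)} = 8 - \frac{l}{2}$
$P{\left(K,Y \right)} = 7 K$ ($P{\left(K,Y \right)} = \left(0 + \left(8 - 1\right)\right) K = \left(0 + 7\right) K = 7 K$)
$O{\left(W \right)} = 2 W \left(12 + W\right)$ ($O{\left(W \right)} = \left(12 + W\right) 2 W = 2 W \left(12 + W\right)$)
$P{\left(X{\left(4 \right)},-43 \right)} O{\left(j{\left(1 \right)} \right)} = 7 \left(-2\right) 2 \cdot 1 \left(5 + 1\right) \left(12 + 1 \left(5 + 1\right)\right) = - 14 \cdot 2 \cdot 1 \cdot 6 \left(12 + 1 \cdot 6\right) = - 14 \cdot 2 \cdot 6 \left(12 + 6\right) = - 14 \cdot 2 \cdot 6 \cdot 18 = \left(-14\right) 216 = -3024$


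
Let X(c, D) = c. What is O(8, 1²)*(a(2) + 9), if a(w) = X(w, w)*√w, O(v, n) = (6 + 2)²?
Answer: 576 + 128*√2 ≈ 757.02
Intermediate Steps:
O(v, n) = 64 (O(v, n) = 8² = 64)
a(w) = w^(3/2) (a(w) = w*√w = w^(3/2))
O(8, 1²)*(a(2) + 9) = 64*(2^(3/2) + 9) = 64*(2*√2 + 9) = 64*(9 + 2*√2) = 576 + 128*√2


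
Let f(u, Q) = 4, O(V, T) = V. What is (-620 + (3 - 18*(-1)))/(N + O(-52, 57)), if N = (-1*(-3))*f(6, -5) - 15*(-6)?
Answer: -599/50 ≈ -11.980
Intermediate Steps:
N = 102 (N = -1*(-3)*4 - 15*(-6) = 3*4 + 90 = 12 + 90 = 102)
(-620 + (3 - 18*(-1)))/(N + O(-52, 57)) = (-620 + (3 - 18*(-1)))/(102 - 52) = (-620 + (3 + 18))/50 = (-620 + 21)*(1/50) = -599*1/50 = -599/50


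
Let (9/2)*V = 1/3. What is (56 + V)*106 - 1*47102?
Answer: -1111270/27 ≈ -41158.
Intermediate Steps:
V = 2/27 (V = (2/9)/3 = (2/9)*(⅓) = 2/27 ≈ 0.074074)
(56 + V)*106 - 1*47102 = (56 + 2/27)*106 - 1*47102 = (1514/27)*106 - 47102 = 160484/27 - 47102 = -1111270/27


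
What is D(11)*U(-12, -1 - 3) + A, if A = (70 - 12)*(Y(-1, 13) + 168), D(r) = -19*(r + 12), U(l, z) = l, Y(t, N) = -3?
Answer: 14814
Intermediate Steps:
D(r) = -228 - 19*r (D(r) = -19*(12 + r) = -228 - 19*r)
A = 9570 (A = (70 - 12)*(-3 + 168) = 58*165 = 9570)
D(11)*U(-12, -1 - 3) + A = (-228 - 19*11)*(-12) + 9570 = (-228 - 209)*(-12) + 9570 = -437*(-12) + 9570 = 5244 + 9570 = 14814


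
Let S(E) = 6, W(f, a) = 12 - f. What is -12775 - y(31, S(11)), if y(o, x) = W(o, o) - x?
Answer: -12750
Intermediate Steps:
y(o, x) = 12 - o - x (y(o, x) = (12 - o) - x = 12 - o - x)
-12775 - y(31, S(11)) = -12775 - (12 - 1*31 - 1*6) = -12775 - (12 - 31 - 6) = -12775 - 1*(-25) = -12775 + 25 = -12750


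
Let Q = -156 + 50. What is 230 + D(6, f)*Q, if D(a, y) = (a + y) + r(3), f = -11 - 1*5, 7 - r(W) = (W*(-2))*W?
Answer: -1360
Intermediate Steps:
Q = -106
r(W) = 7 + 2*W² (r(W) = 7 - W*(-2)*W = 7 - (-2*W)*W = 7 - (-2)*W² = 7 + 2*W²)
f = -16 (f = -11 - 5 = -16)
D(a, y) = 25 + a + y (D(a, y) = (a + y) + (7 + 2*3²) = (a + y) + (7 + 2*9) = (a + y) + (7 + 18) = (a + y) + 25 = 25 + a + y)
230 + D(6, f)*Q = 230 + (25 + 6 - 16)*(-106) = 230 + 15*(-106) = 230 - 1590 = -1360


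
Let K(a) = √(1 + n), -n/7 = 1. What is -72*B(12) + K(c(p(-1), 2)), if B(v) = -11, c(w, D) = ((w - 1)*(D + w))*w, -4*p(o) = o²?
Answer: 792 + I*√6 ≈ 792.0 + 2.4495*I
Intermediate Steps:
p(o) = -o²/4
c(w, D) = w*(-1 + w)*(D + w) (c(w, D) = ((-1 + w)*(D + w))*w = w*(-1 + w)*(D + w))
n = -7 (n = -7*1 = -7)
K(a) = I*√6 (K(a) = √(1 - 7) = √(-6) = I*√6)
-72*B(12) + K(c(p(-1), 2)) = -72*(-11) + I*√6 = 792 + I*√6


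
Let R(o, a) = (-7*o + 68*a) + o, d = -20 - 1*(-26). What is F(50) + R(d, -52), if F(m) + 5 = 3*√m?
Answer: -3577 + 15*√2 ≈ -3555.8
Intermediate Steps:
d = 6 (d = -20 + 26 = 6)
R(o, a) = -6*o + 68*a
F(m) = -5 + 3*√m
F(50) + R(d, -52) = (-5 + 3*√50) + (-6*6 + 68*(-52)) = (-5 + 3*(5*√2)) + (-36 - 3536) = (-5 + 15*√2) - 3572 = -3577 + 15*√2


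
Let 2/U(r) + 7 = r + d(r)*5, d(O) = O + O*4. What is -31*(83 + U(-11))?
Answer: -753827/293 ≈ -2572.8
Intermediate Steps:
d(O) = 5*O (d(O) = O + 4*O = 5*O)
U(r) = 2/(-7 + 26*r) (U(r) = 2/(-7 + (r + (5*r)*5)) = 2/(-7 + (r + 25*r)) = 2/(-7 + 26*r))
-31*(83 + U(-11)) = -31*(83 + 2/(-7 + 26*(-11))) = -31*(83 + 2/(-7 - 286)) = -31*(83 + 2/(-293)) = -31*(83 + 2*(-1/293)) = -31*(83 - 2/293) = -31*24317/293 = -753827/293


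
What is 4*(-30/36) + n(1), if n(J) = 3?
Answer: -1/3 ≈ -0.33333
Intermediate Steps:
4*(-30/36) + n(1) = 4*(-30/36) + 3 = 4*(-30*1/36) + 3 = 4*(-5/6) + 3 = -10/3 + 3 = -1/3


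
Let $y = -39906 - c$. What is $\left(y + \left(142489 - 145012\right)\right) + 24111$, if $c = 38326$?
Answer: $-56644$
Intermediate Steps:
$y = -78232$ ($y = -39906 - 38326 = -78232$)
$\left(y + \left(142489 - 145012\right)\right) + 24111 = \left(-78232 + \left(142489 - 145012\right)\right) + 24111 = \left(-78232 - 2523\right) + 24111 = -80755 + 24111 = -56644$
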